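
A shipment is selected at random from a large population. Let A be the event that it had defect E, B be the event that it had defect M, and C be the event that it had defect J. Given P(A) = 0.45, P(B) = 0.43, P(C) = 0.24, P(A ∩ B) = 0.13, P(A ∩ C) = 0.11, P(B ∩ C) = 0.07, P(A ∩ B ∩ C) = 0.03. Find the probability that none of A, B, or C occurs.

0.16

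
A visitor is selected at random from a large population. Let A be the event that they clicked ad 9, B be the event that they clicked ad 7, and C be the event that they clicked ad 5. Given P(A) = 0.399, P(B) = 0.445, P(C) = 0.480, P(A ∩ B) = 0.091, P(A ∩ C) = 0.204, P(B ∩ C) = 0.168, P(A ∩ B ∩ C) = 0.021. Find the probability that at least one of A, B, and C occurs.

P(A ∪ B ∪ C) = 0.399 + 0.445 + 0.480 − 0.091 − 0.204 − 0.168 + 0.021 = 0.882

0.882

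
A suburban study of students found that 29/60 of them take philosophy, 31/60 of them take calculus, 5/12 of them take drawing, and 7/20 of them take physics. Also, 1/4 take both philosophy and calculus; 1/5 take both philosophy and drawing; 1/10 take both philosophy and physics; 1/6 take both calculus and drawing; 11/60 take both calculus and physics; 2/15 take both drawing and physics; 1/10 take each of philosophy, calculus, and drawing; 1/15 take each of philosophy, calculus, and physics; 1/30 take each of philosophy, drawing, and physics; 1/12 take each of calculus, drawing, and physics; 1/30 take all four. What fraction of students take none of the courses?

1/60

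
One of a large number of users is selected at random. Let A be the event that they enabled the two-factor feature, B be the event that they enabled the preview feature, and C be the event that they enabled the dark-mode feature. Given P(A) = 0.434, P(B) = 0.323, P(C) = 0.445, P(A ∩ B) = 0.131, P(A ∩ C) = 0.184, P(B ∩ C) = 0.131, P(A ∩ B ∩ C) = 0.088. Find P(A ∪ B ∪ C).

Apply inclusion-exclusion:
P(A ∪ B ∪ C) = 0.434 + 0.323 + 0.445 − 0.131 − 0.184 − 0.131 + 0.088 = 0.844

0.844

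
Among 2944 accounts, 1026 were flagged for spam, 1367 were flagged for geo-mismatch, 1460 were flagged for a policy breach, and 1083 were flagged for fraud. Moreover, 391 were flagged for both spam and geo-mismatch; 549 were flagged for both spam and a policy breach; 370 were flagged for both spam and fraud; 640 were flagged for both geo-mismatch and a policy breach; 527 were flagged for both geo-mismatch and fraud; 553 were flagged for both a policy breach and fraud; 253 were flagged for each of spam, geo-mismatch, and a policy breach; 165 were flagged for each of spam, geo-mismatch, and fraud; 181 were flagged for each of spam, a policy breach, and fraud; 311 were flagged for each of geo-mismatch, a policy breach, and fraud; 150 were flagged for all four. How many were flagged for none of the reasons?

278

|at least one| = 1026 + 1367 + 1460 + 1083 − 391 − 549 − 370 − 640 − 527 − 553 + 253 + 165 + 181 + 311 − 150 = 2666
None: 2944 − 2666 = 278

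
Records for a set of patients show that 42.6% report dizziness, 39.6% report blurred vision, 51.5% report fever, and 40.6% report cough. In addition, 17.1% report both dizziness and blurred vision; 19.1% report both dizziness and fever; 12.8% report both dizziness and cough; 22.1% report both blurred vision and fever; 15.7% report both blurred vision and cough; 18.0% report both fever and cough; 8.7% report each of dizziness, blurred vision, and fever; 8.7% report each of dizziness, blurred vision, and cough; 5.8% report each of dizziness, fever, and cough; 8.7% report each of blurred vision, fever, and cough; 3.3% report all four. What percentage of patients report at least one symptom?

98.1%

By inclusion-exclusion,
P(≥1) = 42.6 + 39.6 + 51.5 + 40.6 − 17.1 − 19.1 − 12.8 − 22.1 − 15.7 − 18.0 + 8.7 + 8.7 + 5.8 + 8.7 − 3.3 = 98.1%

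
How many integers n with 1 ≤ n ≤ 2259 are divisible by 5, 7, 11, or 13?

958

⌊2259/5⌋ + ⌊2259/7⌋ + ⌊2259/11⌋ + ⌊2259/13⌋ − ⌊2259/35⌋ − ⌊2259/55⌋ − ⌊2259/65⌋ − ⌊2259/77⌋ − ⌊2259/91⌋ − ⌊2259/143⌋ + ⌊2259/385⌋ + ⌊2259/455⌋ + ⌊2259/715⌋ + ⌊2259/1001⌋ − ⌊2259/5005⌋ = 451 + 322 + 205 + 173 − 64 − 41 − 34 − 29 − 24 − 15 + 5 + 4 + 3 + 2 − 0 = 958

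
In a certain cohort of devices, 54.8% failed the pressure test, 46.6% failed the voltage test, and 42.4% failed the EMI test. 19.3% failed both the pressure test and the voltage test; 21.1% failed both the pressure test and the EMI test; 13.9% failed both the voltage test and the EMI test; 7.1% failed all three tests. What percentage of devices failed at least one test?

96.6%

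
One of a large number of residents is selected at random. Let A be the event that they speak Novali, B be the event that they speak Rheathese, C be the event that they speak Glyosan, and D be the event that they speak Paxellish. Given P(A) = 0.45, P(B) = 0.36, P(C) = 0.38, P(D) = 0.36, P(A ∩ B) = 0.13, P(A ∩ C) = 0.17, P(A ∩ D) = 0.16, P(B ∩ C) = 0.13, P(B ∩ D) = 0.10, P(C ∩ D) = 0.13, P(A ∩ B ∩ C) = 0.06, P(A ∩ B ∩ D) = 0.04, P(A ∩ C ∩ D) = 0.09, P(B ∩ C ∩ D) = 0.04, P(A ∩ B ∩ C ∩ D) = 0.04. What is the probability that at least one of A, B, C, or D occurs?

0.92

Using inclusion–exclusion:
P(A ∪ B ∪ C ∪ D) = 0.45 + 0.36 + 0.38 + 0.36 − 0.13 − 0.17 − 0.16 − 0.13 − 0.10 − 0.13 + 0.06 + 0.04 + 0.09 + 0.04 − 0.04 = 0.92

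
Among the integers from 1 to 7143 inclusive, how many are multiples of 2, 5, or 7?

4693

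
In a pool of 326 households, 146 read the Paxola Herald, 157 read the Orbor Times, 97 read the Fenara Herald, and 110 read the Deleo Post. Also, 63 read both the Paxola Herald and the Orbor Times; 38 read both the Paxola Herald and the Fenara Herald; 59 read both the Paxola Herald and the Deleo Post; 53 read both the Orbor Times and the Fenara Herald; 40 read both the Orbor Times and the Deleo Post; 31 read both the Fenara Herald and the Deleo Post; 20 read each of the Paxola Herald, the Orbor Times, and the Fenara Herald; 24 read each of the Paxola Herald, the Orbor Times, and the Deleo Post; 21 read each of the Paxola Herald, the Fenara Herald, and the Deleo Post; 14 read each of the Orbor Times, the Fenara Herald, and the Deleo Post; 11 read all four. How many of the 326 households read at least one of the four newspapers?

Using inclusion–exclusion:
|at least one| = 146 + 157 + 97 + 110 − 63 − 38 − 59 − 53 − 40 − 31 + 20 + 24 + 21 + 14 − 11 = 294

294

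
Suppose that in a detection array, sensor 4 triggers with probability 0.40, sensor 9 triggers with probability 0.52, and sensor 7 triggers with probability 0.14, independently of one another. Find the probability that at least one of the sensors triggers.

P(none) = (1 − 0.40) × (1 − 0.52) × (1 − 0.14) = 0.60 × 0.48 × 0.86 = 0.24768
P(at least one) = 1 − 0.24768 = 0.75232

0.75232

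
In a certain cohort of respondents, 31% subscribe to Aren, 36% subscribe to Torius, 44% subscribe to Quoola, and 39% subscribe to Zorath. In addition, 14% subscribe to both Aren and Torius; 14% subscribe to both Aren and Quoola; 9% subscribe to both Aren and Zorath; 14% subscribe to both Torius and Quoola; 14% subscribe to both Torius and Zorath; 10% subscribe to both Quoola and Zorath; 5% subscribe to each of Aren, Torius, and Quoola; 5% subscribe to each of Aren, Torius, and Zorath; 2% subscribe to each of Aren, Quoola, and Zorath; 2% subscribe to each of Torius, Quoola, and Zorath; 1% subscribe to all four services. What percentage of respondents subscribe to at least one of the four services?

88%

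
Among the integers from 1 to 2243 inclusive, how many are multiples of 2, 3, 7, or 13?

By inclusion–exclusion:
⌊2243/2⌋ + ⌊2243/3⌋ + ⌊2243/7⌋ + ⌊2243/13⌋ − ⌊2243/6⌋ − ⌊2243/14⌋ − ⌊2243/26⌋ − ⌊2243/21⌋ − ⌊2243/39⌋ − ⌊2243/91⌋ + ⌊2243/42⌋ + ⌊2243/78⌋ + ⌊2243/182⌋ + ⌊2243/273⌋ − ⌊2243/546⌋ = 1121 + 747 + 320 + 172 − 373 − 160 − 86 − 106 − 57 − 24 + 53 + 28 + 12 + 8 − 4 = 1651

1651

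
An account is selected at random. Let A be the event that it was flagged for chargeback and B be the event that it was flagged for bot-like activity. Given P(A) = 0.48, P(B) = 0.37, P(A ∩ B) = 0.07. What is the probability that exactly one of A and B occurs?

0.71

P(exactly one) = 0.48 + 0.37 − 2·0.07 = 0.71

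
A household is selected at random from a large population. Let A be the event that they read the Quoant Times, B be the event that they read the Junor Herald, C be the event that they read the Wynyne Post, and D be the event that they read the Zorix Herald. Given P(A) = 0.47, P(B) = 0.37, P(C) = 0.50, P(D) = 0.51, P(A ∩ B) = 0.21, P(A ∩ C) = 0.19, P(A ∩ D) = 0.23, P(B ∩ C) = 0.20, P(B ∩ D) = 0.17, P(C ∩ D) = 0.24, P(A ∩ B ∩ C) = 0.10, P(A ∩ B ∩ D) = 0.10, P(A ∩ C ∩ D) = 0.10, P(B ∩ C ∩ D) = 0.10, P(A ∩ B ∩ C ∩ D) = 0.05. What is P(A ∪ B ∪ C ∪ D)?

0.96

P(A ∪ B ∪ C ∪ D) = 0.47 + 0.37 + 0.50 + 0.51 − 0.21 − 0.19 − 0.23 − 0.20 − 0.17 − 0.24 + 0.10 + 0.10 + 0.10 + 0.10 − 0.05 = 0.96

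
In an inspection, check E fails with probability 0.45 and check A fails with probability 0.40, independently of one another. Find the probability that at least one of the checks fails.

0.67

Independence gives P(none) = ∏(1 − pᵢ).
P(none) = (1 − 0.45) × (1 − 0.40) = 0.55 × 0.60 = 0.33
P(at least one) = 1 − 0.33 = 0.67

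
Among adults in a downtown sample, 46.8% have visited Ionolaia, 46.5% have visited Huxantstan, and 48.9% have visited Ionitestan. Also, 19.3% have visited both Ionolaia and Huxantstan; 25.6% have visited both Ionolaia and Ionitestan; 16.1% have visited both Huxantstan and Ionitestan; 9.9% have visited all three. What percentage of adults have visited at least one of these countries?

91.1%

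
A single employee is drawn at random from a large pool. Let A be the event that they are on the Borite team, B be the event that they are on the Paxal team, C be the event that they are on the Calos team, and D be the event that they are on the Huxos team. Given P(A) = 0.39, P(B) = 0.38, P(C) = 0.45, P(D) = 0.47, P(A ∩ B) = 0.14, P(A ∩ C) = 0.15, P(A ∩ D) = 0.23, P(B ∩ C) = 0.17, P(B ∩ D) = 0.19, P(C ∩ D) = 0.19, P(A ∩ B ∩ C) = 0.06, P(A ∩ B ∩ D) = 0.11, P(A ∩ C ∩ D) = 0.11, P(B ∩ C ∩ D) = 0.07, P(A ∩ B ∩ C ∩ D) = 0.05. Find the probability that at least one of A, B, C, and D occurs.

P(A ∪ B ∪ C ∪ D) = 0.39 + 0.38 + 0.45 + 0.47 − 0.14 − 0.15 − 0.23 − 0.17 − 0.19 − 0.19 + 0.06 + 0.11 + 0.11 + 0.07 − 0.05 = 0.92

0.92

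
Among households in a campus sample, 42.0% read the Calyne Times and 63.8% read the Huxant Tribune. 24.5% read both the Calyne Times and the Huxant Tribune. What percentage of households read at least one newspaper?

Apply inclusion-exclusion:
P(at least one) = 42.0 + 63.8 − 24.5 = 81.3%

81.3%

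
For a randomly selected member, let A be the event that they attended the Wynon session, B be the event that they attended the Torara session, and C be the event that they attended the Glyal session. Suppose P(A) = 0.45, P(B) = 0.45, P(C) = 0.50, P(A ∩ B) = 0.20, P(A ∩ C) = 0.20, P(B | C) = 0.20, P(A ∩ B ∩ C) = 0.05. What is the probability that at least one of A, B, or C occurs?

0.95

P(B ∩ C) = P(C)·P(B|C) = 0.50 × 0.20 = 0.10
By inclusion-exclusion,
P(A ∪ B ∪ C) = 0.45 + 0.45 + 0.50 − 0.20 − 0.20 − 0.10 + 0.05 = 0.95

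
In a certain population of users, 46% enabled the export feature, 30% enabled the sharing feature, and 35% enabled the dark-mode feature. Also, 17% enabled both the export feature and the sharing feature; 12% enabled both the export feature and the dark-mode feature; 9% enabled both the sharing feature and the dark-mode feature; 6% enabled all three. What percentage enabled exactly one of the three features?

P(exactly one) = 46 + 30 + 35 − 2·17 − 2·12 − 2·9 + 3·6 = 53%

53%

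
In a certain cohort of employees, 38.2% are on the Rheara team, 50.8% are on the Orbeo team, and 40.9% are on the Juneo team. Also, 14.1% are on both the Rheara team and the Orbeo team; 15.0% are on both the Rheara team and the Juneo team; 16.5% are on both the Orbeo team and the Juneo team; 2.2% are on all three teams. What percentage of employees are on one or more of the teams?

86.5%

Apply inclusion-exclusion:
P(≥1) = 38.2 + 50.8 + 40.9 − 14.1 − 15.0 − 16.5 + 2.2 = 86.5%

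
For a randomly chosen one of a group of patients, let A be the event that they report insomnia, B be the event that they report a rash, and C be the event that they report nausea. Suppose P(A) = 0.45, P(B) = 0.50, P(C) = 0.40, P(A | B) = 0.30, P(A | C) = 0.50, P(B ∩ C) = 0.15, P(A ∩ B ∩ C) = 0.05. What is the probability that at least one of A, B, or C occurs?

0.90

P(A ∩ B) = P(B)·P(A|B) = 0.50 × 0.30 = 0.15
P(A ∩ C) = P(C)·P(A|C) = 0.40 × 0.50 = 0.20
P(A ∪ B ∪ C) = 0.45 + 0.50 + 0.40 − 0.15 − 0.20 − 0.15 + 0.05 = 0.90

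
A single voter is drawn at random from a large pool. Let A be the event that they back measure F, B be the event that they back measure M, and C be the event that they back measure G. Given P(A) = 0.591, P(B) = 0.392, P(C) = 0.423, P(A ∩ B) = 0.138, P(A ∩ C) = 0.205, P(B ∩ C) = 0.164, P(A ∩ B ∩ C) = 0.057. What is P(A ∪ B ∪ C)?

By inclusion–exclusion:
P(A ∪ B ∪ C) = 0.591 + 0.392 + 0.423 − 0.138 − 0.205 − 0.164 + 0.057 = 0.956

0.956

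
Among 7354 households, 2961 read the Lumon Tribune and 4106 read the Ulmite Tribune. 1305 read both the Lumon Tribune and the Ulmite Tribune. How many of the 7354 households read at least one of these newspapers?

5762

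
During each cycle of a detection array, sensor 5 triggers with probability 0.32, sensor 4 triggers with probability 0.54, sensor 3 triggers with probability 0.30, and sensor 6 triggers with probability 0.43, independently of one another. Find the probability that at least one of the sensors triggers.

0.8751928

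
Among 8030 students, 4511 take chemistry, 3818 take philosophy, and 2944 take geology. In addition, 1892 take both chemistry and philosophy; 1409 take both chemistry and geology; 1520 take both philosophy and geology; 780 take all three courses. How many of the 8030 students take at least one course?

7232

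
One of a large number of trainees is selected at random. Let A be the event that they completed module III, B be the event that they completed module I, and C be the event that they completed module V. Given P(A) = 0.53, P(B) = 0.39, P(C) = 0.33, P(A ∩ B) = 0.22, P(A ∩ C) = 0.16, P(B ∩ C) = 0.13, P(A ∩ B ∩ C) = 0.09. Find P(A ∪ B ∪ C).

P(A ∪ B ∪ C) = 0.53 + 0.39 + 0.33 − 0.22 − 0.16 − 0.13 + 0.09 = 0.83

0.83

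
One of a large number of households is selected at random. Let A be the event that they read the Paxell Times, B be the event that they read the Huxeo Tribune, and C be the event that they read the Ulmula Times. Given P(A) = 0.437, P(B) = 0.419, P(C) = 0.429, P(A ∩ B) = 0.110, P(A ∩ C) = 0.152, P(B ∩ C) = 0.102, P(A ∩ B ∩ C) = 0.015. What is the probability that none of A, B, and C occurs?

0.064

P(A ∪ B ∪ C) = 0.437 + 0.419 + 0.429 − 0.110 − 0.152 − 0.102 + 0.015 = 0.936
P(none) = 1 − 0.936 = 0.064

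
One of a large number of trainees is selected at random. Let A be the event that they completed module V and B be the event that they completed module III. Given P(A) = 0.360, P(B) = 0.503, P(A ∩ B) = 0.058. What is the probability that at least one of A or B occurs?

0.805

Inclusion–exclusion gives
P(A ∪ B) = 0.360 + 0.503 − 0.058 = 0.805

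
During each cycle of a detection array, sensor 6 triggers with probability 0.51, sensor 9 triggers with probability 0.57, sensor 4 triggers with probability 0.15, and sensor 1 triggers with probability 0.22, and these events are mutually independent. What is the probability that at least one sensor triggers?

Since the events are independent, P(none) is the product of the individual non-occurrence probabilities.
P(none) = (1 − 0.51) × (1 − 0.57) × (1 − 0.15) × (1 − 0.22) = 0.49 × 0.43 × 0.85 × 0.78 = 0.1396941
P(at least one) = 1 − 0.1396941 = 0.8603059

0.8603059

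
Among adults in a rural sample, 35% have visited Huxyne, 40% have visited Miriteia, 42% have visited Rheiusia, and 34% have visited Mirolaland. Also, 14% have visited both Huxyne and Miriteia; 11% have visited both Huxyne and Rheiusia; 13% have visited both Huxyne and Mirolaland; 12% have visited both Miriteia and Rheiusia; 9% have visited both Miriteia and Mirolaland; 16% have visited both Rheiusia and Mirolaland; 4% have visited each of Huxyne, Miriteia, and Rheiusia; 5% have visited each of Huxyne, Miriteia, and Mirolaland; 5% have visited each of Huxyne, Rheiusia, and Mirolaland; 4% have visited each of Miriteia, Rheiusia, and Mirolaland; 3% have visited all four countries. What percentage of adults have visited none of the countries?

P(at least one) = 35 + 40 + 42 + 34 − 14 − 11 − 13 − 12 − 9 − 16 + 4 + 5 + 5 + 4 − 3 = 91%
P(none) = 100% − 91% = 9%

9%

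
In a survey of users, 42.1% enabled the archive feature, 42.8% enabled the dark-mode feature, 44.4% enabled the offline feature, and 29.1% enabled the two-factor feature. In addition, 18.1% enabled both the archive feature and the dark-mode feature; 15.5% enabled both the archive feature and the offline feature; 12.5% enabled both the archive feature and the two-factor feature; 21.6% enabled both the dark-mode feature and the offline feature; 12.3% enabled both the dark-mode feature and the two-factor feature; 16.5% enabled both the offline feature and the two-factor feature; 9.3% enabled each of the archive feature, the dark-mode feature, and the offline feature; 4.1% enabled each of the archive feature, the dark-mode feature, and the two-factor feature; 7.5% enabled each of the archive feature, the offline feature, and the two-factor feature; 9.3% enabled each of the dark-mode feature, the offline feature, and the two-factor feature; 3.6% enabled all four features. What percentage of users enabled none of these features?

11.5%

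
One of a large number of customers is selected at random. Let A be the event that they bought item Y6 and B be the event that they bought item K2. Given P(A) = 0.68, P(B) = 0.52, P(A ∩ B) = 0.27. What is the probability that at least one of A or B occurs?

Apply inclusion-exclusion:
P(A ∪ B) = 0.68 + 0.52 − 0.27 = 0.93

0.93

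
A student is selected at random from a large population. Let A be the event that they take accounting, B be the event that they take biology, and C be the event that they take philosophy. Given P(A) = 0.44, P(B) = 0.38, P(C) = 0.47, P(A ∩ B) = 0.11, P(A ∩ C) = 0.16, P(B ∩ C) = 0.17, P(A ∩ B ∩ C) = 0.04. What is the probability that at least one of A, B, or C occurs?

Inclusion–exclusion gives
P(A ∪ B ∪ C) = 0.44 + 0.38 + 0.47 − 0.11 − 0.16 − 0.17 + 0.04 = 0.89

0.89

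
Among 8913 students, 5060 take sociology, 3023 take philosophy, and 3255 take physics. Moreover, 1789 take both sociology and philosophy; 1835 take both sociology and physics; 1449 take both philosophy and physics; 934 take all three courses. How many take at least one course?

Using inclusion–exclusion:
|at least one| = 5060 + 3023 + 3255 − 1789 − 1835 − 1449 + 934 = 7199

7199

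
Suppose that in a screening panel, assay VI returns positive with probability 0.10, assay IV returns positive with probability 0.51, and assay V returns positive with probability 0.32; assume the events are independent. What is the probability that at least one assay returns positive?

P(none) = (1 − 0.10) × (1 − 0.51) × (1 − 0.32) = 0.90 × 0.49 × 0.68 = 0.29988
P(at least one) = 1 − 0.29988 = 0.70012

0.70012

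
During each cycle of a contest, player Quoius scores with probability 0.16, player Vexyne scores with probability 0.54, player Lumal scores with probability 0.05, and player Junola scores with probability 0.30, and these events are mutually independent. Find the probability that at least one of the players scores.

P(none) = (1 − 0.16) × (1 − 0.54) × (1 − 0.05) × (1 − 0.30) = 0.84 × 0.46 × 0.95 × 0.70 = 0.256956
P(at least one) = 1 − 0.256956 = 0.743044

0.743044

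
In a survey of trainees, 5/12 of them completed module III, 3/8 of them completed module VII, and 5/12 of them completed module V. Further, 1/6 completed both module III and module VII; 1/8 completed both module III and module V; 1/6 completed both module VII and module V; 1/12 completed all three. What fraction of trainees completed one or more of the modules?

5/6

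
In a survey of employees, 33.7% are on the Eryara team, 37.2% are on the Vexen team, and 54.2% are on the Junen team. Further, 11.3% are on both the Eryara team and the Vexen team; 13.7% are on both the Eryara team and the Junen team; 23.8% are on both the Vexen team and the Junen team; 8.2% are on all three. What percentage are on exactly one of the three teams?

52.1%

P(exactly one) = 33.7 + 37.2 + 54.2 − 2·11.3 − 2·13.7 − 2·23.8 + 3·8.2 = 52.1%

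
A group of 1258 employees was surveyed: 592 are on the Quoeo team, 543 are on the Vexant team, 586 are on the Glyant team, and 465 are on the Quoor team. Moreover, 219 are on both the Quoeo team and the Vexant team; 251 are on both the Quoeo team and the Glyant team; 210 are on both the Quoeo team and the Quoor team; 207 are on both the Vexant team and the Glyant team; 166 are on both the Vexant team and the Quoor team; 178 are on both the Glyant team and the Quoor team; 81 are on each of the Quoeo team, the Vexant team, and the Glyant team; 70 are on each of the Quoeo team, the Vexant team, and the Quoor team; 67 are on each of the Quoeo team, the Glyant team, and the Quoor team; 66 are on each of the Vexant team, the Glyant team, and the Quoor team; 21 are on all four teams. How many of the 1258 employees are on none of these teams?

|at least one| = 592 + 543 + 586 + 465 − 219 − 251 − 210 − 207 − 166 − 178 + 81 + 70 + 67 + 66 − 21 = 1218
None: 1258 − 1218 = 40

40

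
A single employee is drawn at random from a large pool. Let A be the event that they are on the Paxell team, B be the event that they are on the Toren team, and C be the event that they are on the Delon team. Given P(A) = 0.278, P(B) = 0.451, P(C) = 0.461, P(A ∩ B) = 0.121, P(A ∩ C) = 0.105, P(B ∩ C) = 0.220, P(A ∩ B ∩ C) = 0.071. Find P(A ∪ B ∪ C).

Using inclusion–exclusion:
P(A ∪ B ∪ C) = 0.278 + 0.451 + 0.461 − 0.121 − 0.105 − 0.220 + 0.071 = 0.815

0.815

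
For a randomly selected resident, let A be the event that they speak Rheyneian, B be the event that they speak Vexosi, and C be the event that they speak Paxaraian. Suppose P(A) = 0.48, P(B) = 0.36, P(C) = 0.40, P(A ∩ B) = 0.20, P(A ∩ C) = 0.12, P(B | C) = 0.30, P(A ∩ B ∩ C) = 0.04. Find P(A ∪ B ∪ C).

P(B ∩ C) = P(C)·P(B|C) = 0.40 × 0.30 = 0.12
Apply inclusion-exclusion:
P(A ∪ B ∪ C) = 0.48 + 0.36 + 0.40 − 0.20 − 0.12 − 0.12 + 0.04 = 0.84

0.84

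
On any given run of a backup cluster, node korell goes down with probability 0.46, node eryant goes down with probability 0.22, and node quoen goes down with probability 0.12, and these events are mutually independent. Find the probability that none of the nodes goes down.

P(none) = (1 − 0.46) × (1 − 0.22) × (1 − 0.12) = 0.54 × 0.78 × 0.88 = 0.370656

0.370656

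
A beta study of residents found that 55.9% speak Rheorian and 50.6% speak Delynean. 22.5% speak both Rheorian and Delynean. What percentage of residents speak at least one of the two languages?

84.0%

By inclusion-exclusion,
P(union) = 55.9 + 50.6 − 22.5 = 84.0%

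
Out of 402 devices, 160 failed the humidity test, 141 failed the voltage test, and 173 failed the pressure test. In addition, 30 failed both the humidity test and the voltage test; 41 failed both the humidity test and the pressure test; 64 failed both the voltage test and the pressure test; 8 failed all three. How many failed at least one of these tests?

Using inclusion–exclusion:
|at least one| = 160 + 141 + 173 − 30 − 41 − 64 + 8 = 347

347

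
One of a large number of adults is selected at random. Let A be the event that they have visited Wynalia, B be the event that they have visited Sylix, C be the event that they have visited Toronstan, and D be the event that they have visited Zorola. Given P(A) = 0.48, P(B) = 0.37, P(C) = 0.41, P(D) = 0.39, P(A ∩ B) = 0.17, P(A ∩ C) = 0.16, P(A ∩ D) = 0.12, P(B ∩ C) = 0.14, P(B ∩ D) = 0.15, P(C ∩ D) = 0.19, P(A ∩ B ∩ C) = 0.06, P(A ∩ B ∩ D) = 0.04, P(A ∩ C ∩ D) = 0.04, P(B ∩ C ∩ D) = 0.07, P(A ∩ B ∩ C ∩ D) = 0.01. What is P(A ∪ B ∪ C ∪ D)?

By inclusion–exclusion:
P(A ∪ B ∪ C ∪ D) = 0.48 + 0.37 + 0.41 + 0.39 − 0.17 − 0.16 − 0.12 − 0.14 − 0.15 − 0.19 + 0.06 + 0.04 + 0.04 + 0.07 − 0.01 = 0.92

0.92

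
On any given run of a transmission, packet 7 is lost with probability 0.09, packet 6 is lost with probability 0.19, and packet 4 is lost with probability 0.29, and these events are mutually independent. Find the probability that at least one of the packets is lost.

P(none) = (1 − 0.09) × (1 − 0.19) × (1 − 0.29) = 0.91 × 0.81 × 0.71 = 0.523341
P(at least one) = 1 − 0.523341 = 0.476659

0.476659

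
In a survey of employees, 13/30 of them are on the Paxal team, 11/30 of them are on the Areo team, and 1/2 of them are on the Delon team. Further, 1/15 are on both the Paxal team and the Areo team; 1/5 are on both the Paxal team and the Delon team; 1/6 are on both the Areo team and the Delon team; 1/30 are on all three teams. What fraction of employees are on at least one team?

Apply inclusion-exclusion:
P(at least one) = 13/30 + 11/30 + 1/2 − 1/15 − 1/5 − 1/6 + 1/30 = 9/10

9/10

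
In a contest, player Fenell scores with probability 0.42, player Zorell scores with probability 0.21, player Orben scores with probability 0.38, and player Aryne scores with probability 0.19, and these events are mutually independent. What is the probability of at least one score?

0.76989196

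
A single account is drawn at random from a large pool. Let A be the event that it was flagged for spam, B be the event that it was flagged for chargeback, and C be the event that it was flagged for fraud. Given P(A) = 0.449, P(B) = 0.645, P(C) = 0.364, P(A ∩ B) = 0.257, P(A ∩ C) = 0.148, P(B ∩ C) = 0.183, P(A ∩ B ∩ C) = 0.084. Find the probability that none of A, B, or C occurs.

Using inclusion–exclusion:
P(A ∪ B ∪ C) = 0.449 + 0.645 + 0.364 − 0.257 − 0.148 − 0.183 + 0.084 = 0.954
P(none) = 1 − 0.954 = 0.046

0.046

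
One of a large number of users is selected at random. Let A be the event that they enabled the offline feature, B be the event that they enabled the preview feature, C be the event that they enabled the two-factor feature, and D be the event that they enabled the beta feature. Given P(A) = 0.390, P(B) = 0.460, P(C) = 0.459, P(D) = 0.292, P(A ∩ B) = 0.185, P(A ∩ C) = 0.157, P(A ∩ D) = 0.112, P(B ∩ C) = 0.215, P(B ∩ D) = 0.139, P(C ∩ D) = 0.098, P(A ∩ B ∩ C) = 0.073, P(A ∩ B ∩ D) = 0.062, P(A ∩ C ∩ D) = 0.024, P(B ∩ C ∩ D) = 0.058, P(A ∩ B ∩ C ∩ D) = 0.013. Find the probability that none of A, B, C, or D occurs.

0.101

P(A ∪ B ∪ C ∪ D) = 0.390 + 0.460 + 0.459 + 0.292 − 0.185 − 0.157 − 0.112 − 0.215 − 0.139 − 0.098 + 0.073 + 0.062 + 0.024 + 0.058 − 0.013 = 0.899
P(none) = 1 − 0.899 = 0.101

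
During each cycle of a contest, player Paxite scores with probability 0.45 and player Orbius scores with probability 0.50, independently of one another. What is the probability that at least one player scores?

0.725

P(none) = (1 − 0.45) × (1 − 0.50) = 0.55 × 0.50 = 0.275
P(at least one) = 1 − 0.275 = 0.725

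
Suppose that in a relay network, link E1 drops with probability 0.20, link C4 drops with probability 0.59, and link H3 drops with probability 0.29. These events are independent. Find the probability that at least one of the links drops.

Since the events are independent, P(none) is the product of the individual non-occurrence probabilities.
P(none) = (1 − 0.20) × (1 − 0.59) × (1 − 0.29) = 0.80 × 0.41 × 0.71 = 0.23288
P(at least one) = 1 − 0.23288 = 0.76712

0.76712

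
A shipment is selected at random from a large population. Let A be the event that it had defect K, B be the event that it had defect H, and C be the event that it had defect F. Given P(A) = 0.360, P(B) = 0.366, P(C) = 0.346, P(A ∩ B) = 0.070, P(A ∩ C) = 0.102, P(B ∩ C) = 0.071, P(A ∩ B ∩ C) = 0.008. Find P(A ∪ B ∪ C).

By inclusion-exclusion,
P(A ∪ B ∪ C) = 0.360 + 0.366 + 0.346 − 0.070 − 0.102 − 0.071 + 0.008 = 0.837

0.837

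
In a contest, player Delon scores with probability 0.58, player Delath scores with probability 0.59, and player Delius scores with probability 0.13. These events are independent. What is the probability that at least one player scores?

0.850186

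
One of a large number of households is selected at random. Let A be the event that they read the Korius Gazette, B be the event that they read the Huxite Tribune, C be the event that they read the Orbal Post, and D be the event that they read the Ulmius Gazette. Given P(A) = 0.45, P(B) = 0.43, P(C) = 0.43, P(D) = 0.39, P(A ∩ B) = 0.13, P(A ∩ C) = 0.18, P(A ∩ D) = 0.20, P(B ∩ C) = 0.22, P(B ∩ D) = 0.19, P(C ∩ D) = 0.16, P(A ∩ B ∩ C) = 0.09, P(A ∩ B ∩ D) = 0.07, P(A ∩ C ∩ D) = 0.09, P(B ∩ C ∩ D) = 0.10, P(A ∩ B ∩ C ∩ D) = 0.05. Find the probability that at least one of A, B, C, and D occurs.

0.92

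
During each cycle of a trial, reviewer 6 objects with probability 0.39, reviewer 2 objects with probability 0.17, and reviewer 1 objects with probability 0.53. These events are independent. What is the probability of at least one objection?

P(none) = (1 − 0.39) × (1 − 0.17) × (1 − 0.53) = 0.61 × 0.83 × 0.47 = 0.237961
P(at least one) = 1 − 0.237961 = 0.762039

0.762039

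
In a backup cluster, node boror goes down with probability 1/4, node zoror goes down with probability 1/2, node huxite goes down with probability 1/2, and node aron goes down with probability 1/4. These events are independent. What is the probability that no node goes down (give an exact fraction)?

P(none) = (1 − 1/4) × (1 − 1/2) × (1 − 1/2) × (1 − 1/4) = 3/4 × 1/2 × 1/2 × 3/4 = 9/64

9/64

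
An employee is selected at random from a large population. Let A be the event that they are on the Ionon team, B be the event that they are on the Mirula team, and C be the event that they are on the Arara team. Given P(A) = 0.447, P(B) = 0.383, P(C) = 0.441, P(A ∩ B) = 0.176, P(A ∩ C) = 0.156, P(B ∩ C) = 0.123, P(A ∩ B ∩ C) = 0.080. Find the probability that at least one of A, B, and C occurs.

0.896

Using inclusion–exclusion:
P(A ∪ B ∪ C) = 0.447 + 0.383 + 0.441 − 0.176 − 0.156 − 0.123 + 0.080 = 0.896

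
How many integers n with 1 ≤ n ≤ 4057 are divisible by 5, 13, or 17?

1237

Using inclusion–exclusion:
811 + 312 + 238 − 62 − 47 − 18 + 3 = 1237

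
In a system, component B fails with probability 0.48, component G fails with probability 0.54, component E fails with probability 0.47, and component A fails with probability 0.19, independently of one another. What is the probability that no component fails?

0.10268856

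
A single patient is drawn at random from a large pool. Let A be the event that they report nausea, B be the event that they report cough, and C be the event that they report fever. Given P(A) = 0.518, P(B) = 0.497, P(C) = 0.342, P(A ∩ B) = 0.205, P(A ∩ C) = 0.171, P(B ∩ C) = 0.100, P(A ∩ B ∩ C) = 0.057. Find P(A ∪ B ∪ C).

Apply inclusion-exclusion:
P(A ∪ B ∪ C) = 0.518 + 0.497 + 0.342 − 0.205 − 0.171 − 0.100 + 0.057 = 0.938

0.938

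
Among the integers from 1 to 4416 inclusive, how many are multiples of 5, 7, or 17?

Using inclusion–exclusion:
⌊4416/5⌋ + ⌊4416/7⌋ + ⌊4416/17⌋ − ⌊4416/35⌋ − ⌊4416/85⌋ − ⌊4416/119⌋ + ⌊4416/595⌋ = 883 + 630 + 259 − 126 − 51 − 37 + 7 = 1565

1565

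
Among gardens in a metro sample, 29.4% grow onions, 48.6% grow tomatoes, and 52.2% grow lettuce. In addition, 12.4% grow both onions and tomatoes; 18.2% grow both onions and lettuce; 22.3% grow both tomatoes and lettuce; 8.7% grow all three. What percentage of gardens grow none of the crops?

P(at least one) = 29.4 + 48.6 + 52.2 − 12.4 − 18.2 − 22.3 + 8.7 = 86.0%
P(none) = 100% − 86.0% = 14.0%

14.0%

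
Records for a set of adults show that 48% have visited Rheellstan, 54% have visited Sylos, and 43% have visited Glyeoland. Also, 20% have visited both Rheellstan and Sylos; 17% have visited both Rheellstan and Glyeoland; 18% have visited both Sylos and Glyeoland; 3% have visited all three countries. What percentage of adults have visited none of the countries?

7%

Apply inclusion-exclusion:
P(at least one) = 48 + 54 + 43 − 20 − 17 − 18 + 3 = 93%
P(none) = 100% − 93% = 7%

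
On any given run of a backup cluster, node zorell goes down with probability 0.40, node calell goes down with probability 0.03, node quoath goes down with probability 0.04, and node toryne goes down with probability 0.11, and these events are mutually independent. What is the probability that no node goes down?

P(none) = (1 − 0.40) × (1 − 0.03) × (1 − 0.04) × (1 − 0.11) = 0.60 × 0.97 × 0.96 × 0.89 = 0.4972608

0.4972608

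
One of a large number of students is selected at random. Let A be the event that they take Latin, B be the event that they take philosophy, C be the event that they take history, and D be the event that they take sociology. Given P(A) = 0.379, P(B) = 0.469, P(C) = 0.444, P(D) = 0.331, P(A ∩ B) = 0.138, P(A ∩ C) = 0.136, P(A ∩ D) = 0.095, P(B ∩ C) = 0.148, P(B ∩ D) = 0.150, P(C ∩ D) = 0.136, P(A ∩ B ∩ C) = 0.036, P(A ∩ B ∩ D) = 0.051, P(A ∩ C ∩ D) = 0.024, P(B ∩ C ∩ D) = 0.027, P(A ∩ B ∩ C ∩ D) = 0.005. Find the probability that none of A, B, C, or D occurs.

0.047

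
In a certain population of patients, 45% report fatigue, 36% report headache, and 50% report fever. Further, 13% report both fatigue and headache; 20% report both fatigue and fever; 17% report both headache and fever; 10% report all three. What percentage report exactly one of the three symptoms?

61%

P(exactly one) = 45 + 36 + 50 − 2·13 − 2·20 − 2·17 + 3·10 = 61%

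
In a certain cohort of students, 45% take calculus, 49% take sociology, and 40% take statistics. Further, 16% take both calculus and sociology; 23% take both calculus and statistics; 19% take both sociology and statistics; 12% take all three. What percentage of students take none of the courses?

12%

By inclusion–exclusion:
P(union) = 45 + 49 + 40 − 16 − 23 − 19 + 12 = 88%
P(none) = 100% − 88% = 12%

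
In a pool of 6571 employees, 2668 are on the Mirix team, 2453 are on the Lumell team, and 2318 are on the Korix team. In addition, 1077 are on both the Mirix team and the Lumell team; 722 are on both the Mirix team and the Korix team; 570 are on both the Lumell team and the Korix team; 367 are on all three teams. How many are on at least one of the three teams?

By inclusion-exclusion,
|union| = 2668 + 2453 + 2318 − 1077 − 722 − 570 + 367 = 5437

5437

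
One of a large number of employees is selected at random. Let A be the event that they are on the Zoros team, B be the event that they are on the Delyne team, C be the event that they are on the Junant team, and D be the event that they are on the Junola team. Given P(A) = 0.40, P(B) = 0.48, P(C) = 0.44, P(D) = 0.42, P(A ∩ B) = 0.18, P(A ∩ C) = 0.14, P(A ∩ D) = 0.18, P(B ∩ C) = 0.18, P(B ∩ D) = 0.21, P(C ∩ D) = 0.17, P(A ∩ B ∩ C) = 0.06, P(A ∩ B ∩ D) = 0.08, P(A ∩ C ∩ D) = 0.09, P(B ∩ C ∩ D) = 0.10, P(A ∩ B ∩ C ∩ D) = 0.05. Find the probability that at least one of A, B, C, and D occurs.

Using inclusion–exclusion:
P(A ∪ B ∪ C ∪ D) = 0.40 + 0.48 + 0.44 + 0.42 − 0.18 − 0.14 − 0.18 − 0.18 − 0.21 − 0.17 + 0.06 + 0.08 + 0.09 + 0.10 − 0.05 = 0.96

0.96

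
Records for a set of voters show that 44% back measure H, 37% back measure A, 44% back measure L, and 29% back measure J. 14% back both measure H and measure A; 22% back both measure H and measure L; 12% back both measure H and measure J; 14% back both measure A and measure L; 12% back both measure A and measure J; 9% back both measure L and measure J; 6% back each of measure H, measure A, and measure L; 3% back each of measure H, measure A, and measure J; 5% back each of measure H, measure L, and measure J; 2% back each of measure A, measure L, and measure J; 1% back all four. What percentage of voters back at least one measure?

86%

P(at least one) = 44 + 37 + 44 + 29 − 14 − 22 − 12 − 14 − 12 − 9 + 6 + 3 + 5 + 2 − 1 = 86%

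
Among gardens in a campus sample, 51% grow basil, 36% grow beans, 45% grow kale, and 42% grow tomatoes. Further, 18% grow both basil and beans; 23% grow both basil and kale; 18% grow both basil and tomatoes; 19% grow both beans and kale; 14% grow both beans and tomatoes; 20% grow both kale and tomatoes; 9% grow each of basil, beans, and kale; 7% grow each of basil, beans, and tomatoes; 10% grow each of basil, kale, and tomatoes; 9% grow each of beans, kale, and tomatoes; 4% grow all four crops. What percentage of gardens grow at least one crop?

93%

P(at least one) = 51 + 36 + 45 + 42 − 18 − 23 − 18 − 19 − 14 − 20 + 9 + 7 + 10 + 9 − 4 = 93%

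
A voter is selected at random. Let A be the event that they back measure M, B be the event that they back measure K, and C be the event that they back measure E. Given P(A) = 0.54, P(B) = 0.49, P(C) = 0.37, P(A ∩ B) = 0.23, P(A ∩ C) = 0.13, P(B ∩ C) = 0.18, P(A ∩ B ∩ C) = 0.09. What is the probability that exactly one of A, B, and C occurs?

0.59

By inclusion–exclusion (exactly-one form):
P(exactly one) = 0.54 + 0.49 + 0.37 − 2·0.23 − 2·0.13 − 2·0.18 + 3·0.09 = 0.59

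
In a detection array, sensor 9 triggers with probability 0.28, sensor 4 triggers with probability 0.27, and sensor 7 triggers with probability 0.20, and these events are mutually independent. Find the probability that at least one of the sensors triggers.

0.57952

P(none) = (1 − 0.28) × (1 − 0.27) × (1 − 0.20) = 0.72 × 0.73 × 0.80 = 0.42048
P(at least one) = 1 − 0.42048 = 0.57952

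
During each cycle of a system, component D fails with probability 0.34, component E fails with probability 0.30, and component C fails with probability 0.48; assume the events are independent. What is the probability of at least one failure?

0.75976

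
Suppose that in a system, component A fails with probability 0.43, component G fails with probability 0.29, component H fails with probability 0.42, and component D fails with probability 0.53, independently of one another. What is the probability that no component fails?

P(none) = (1 − 0.43) × (1 − 0.29) × (1 − 0.42) × (1 − 0.53) = 0.57 × 0.71 × 0.58 × 0.47 = 0.11032122

0.11032122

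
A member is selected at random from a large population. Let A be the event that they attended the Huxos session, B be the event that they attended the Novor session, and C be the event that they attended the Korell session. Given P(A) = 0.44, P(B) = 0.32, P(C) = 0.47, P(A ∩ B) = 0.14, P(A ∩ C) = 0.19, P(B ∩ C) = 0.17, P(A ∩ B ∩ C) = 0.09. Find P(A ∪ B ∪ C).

P(A ∪ B ∪ C) = 0.44 + 0.32 + 0.47 − 0.14 − 0.19 − 0.17 + 0.09 = 0.82

0.82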